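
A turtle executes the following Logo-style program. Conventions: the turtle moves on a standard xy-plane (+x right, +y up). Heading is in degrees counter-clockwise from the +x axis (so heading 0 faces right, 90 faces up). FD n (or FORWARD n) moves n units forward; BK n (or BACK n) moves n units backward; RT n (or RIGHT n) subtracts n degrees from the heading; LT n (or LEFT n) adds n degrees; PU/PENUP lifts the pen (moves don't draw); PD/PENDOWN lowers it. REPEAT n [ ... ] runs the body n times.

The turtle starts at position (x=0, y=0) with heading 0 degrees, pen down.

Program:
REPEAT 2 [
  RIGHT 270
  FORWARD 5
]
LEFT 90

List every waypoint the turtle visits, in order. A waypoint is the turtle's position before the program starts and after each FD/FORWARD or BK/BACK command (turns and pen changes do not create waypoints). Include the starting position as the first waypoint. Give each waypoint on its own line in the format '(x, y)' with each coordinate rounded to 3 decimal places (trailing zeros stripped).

Answer: (0, 0)
(0, 5)
(-5, 5)

Derivation:
Executing turtle program step by step:
Start: pos=(0,0), heading=0, pen down
REPEAT 2 [
  -- iteration 1/2 --
  RT 270: heading 0 -> 90
  FD 5: (0,0) -> (0,5) [heading=90, draw]
  -- iteration 2/2 --
  RT 270: heading 90 -> 180
  FD 5: (0,5) -> (-5,5) [heading=180, draw]
]
LT 90: heading 180 -> 270
Final: pos=(-5,5), heading=270, 2 segment(s) drawn
Waypoints (3 total):
(0, 0)
(0, 5)
(-5, 5)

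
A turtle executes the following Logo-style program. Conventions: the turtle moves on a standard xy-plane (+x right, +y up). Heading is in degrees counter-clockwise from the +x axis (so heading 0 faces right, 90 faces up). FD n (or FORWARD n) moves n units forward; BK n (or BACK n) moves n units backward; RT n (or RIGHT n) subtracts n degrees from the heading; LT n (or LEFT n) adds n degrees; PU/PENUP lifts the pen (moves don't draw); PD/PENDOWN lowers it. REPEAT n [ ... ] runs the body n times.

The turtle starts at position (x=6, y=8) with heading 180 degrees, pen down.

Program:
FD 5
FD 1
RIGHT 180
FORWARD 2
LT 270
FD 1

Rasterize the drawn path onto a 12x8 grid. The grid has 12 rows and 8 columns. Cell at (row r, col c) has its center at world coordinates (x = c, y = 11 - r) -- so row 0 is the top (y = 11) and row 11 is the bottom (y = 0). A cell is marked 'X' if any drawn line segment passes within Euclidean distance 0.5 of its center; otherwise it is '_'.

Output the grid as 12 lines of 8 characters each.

Answer: ________
________
________
XXXXXXX_
__X_____
________
________
________
________
________
________
________

Derivation:
Segment 0: (6,8) -> (1,8)
Segment 1: (1,8) -> (0,8)
Segment 2: (0,8) -> (2,8)
Segment 3: (2,8) -> (2,7)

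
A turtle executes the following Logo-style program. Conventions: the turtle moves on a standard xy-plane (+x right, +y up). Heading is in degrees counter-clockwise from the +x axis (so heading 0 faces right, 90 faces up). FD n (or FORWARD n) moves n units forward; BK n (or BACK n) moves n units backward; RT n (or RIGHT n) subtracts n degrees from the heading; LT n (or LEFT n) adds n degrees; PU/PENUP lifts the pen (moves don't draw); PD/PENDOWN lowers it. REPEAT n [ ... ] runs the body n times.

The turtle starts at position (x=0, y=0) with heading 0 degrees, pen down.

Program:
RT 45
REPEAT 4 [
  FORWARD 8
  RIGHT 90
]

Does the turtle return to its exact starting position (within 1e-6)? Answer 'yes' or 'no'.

Answer: yes

Derivation:
Executing turtle program step by step:
Start: pos=(0,0), heading=0, pen down
RT 45: heading 0 -> 315
REPEAT 4 [
  -- iteration 1/4 --
  FD 8: (0,0) -> (5.657,-5.657) [heading=315, draw]
  RT 90: heading 315 -> 225
  -- iteration 2/4 --
  FD 8: (5.657,-5.657) -> (0,-11.314) [heading=225, draw]
  RT 90: heading 225 -> 135
  -- iteration 3/4 --
  FD 8: (0,-11.314) -> (-5.657,-5.657) [heading=135, draw]
  RT 90: heading 135 -> 45
  -- iteration 4/4 --
  FD 8: (-5.657,-5.657) -> (0,0) [heading=45, draw]
  RT 90: heading 45 -> 315
]
Final: pos=(0,0), heading=315, 4 segment(s) drawn

Start position: (0, 0)
Final position: (0, 0)
Distance = 0; < 1e-6 -> CLOSED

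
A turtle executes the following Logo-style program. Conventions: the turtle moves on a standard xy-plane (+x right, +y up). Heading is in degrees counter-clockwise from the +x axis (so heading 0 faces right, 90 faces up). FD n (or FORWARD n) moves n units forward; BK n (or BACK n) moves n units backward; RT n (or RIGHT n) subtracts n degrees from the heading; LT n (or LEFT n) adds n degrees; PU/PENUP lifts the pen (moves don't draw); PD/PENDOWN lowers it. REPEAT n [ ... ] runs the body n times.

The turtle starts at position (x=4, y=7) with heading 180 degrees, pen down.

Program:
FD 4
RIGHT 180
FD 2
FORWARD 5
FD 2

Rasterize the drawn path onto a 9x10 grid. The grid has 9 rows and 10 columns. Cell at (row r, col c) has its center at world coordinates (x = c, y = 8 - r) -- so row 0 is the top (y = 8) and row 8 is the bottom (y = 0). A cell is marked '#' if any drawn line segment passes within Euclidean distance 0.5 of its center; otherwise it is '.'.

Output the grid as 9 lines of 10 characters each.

Answer: ..........
##########
..........
..........
..........
..........
..........
..........
..........

Derivation:
Segment 0: (4,7) -> (0,7)
Segment 1: (0,7) -> (2,7)
Segment 2: (2,7) -> (7,7)
Segment 3: (7,7) -> (9,7)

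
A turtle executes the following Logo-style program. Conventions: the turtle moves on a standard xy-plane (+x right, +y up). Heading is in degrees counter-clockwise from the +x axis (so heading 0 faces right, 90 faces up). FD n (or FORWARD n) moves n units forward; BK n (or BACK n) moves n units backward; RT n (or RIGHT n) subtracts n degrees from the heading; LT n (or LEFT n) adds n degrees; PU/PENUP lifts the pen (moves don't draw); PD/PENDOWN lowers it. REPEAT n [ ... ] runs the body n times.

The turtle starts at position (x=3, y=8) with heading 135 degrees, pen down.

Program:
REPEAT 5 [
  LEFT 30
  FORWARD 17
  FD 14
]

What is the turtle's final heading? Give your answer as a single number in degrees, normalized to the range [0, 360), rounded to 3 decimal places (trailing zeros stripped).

Executing turtle program step by step:
Start: pos=(3,8), heading=135, pen down
REPEAT 5 [
  -- iteration 1/5 --
  LT 30: heading 135 -> 165
  FD 17: (3,8) -> (-13.421,12.4) [heading=165, draw]
  FD 14: (-13.421,12.4) -> (-26.944,16.023) [heading=165, draw]
  -- iteration 2/5 --
  LT 30: heading 165 -> 195
  FD 17: (-26.944,16.023) -> (-43.364,11.623) [heading=195, draw]
  FD 14: (-43.364,11.623) -> (-56.887,8) [heading=195, draw]
  -- iteration 3/5 --
  LT 30: heading 195 -> 225
  FD 17: (-56.887,8) -> (-68.908,-4.021) [heading=225, draw]
  FD 14: (-68.908,-4.021) -> (-78.808,-13.92) [heading=225, draw]
  -- iteration 4/5 --
  LT 30: heading 225 -> 255
  FD 17: (-78.808,-13.92) -> (-83.208,-30.341) [heading=255, draw]
  FD 14: (-83.208,-30.341) -> (-86.831,-43.864) [heading=255, draw]
  -- iteration 5/5 --
  LT 30: heading 255 -> 285
  FD 17: (-86.831,-43.864) -> (-82.431,-60.285) [heading=285, draw]
  FD 14: (-82.431,-60.285) -> (-78.808,-73.808) [heading=285, draw]
]
Final: pos=(-78.808,-73.808), heading=285, 10 segment(s) drawn

Answer: 285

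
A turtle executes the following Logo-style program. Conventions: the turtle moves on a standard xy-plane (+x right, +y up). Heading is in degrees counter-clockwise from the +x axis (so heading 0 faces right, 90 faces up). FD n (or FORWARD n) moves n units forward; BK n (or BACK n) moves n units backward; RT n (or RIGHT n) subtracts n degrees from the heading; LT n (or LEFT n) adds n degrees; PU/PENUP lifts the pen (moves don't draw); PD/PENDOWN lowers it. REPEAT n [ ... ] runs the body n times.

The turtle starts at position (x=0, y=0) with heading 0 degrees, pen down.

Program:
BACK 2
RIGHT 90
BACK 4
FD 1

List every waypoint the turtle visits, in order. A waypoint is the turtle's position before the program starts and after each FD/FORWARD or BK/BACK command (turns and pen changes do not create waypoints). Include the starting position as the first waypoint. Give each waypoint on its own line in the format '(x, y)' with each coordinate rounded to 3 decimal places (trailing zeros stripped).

Answer: (0, 0)
(-2, 0)
(-2, 4)
(-2, 3)

Derivation:
Executing turtle program step by step:
Start: pos=(0,0), heading=0, pen down
BK 2: (0,0) -> (-2,0) [heading=0, draw]
RT 90: heading 0 -> 270
BK 4: (-2,0) -> (-2,4) [heading=270, draw]
FD 1: (-2,4) -> (-2,3) [heading=270, draw]
Final: pos=(-2,3), heading=270, 3 segment(s) drawn
Waypoints (4 total):
(0, 0)
(-2, 0)
(-2, 4)
(-2, 3)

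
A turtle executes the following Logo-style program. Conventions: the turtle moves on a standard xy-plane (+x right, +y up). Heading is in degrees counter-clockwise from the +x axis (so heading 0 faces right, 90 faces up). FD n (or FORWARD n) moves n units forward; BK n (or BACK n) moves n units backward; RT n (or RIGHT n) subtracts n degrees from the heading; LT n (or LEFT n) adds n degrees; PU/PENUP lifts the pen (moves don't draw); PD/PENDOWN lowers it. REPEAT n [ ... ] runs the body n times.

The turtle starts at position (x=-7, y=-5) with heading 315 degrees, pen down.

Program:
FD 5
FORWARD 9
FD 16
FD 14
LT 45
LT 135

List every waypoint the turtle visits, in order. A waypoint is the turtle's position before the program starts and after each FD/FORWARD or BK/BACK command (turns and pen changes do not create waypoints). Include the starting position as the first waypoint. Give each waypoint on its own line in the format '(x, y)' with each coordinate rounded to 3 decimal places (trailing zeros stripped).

Executing turtle program step by step:
Start: pos=(-7,-5), heading=315, pen down
FD 5: (-7,-5) -> (-3.464,-8.536) [heading=315, draw]
FD 9: (-3.464,-8.536) -> (2.899,-14.899) [heading=315, draw]
FD 16: (2.899,-14.899) -> (14.213,-26.213) [heading=315, draw]
FD 14: (14.213,-26.213) -> (24.113,-36.113) [heading=315, draw]
LT 45: heading 315 -> 0
LT 135: heading 0 -> 135
Final: pos=(24.113,-36.113), heading=135, 4 segment(s) drawn
Waypoints (5 total):
(-7, -5)
(-3.464, -8.536)
(2.899, -14.899)
(14.213, -26.213)
(24.113, -36.113)

Answer: (-7, -5)
(-3.464, -8.536)
(2.899, -14.899)
(14.213, -26.213)
(24.113, -36.113)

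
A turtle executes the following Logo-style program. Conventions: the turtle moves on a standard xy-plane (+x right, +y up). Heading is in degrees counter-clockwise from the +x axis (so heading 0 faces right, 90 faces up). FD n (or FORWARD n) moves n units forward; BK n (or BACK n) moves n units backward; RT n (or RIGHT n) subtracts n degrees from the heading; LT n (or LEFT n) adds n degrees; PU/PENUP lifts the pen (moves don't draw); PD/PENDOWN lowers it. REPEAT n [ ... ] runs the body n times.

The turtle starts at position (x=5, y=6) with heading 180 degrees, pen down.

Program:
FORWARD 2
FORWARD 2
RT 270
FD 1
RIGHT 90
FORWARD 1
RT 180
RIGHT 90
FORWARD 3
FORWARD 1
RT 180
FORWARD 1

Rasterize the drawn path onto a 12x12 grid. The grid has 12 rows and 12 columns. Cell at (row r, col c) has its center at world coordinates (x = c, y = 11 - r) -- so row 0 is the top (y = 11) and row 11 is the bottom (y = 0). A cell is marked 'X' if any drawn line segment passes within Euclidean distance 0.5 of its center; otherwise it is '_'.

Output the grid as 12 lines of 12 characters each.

Answer: ____________
____________
____________
____________
____________
_XXXXX______
XX__________
X___________
X___________
X___________
X___________
____________

Derivation:
Segment 0: (5,6) -> (3,6)
Segment 1: (3,6) -> (1,6)
Segment 2: (1,6) -> (1,5)
Segment 3: (1,5) -> (0,5)
Segment 4: (0,5) -> (0,2)
Segment 5: (0,2) -> (0,1)
Segment 6: (0,1) -> (0,2)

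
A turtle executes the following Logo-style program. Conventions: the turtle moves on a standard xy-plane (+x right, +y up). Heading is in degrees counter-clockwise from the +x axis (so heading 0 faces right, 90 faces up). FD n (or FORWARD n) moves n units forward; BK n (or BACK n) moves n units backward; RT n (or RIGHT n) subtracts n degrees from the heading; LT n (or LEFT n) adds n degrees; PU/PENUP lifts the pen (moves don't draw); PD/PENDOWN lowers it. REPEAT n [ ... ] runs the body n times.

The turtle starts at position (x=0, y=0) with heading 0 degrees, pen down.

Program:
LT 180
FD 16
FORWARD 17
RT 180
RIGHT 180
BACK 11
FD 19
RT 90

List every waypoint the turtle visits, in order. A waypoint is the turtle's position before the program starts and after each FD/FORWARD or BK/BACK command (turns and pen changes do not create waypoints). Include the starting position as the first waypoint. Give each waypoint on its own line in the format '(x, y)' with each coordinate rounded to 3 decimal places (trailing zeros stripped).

Executing turtle program step by step:
Start: pos=(0,0), heading=0, pen down
LT 180: heading 0 -> 180
FD 16: (0,0) -> (-16,0) [heading=180, draw]
FD 17: (-16,0) -> (-33,0) [heading=180, draw]
RT 180: heading 180 -> 0
RT 180: heading 0 -> 180
BK 11: (-33,0) -> (-22,0) [heading=180, draw]
FD 19: (-22,0) -> (-41,0) [heading=180, draw]
RT 90: heading 180 -> 90
Final: pos=(-41,0), heading=90, 4 segment(s) drawn
Waypoints (5 total):
(0, 0)
(-16, 0)
(-33, 0)
(-22, 0)
(-41, 0)

Answer: (0, 0)
(-16, 0)
(-33, 0)
(-22, 0)
(-41, 0)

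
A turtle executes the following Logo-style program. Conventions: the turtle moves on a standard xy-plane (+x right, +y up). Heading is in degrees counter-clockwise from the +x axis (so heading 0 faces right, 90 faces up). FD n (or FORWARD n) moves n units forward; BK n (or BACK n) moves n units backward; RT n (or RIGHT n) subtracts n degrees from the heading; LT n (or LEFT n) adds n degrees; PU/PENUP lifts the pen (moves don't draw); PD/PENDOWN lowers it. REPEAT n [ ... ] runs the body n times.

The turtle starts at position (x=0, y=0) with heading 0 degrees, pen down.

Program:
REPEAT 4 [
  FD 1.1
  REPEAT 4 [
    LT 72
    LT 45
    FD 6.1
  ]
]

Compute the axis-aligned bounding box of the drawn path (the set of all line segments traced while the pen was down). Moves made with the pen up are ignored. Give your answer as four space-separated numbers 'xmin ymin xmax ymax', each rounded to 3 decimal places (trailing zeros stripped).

Executing turtle program step by step:
Start: pos=(0,0), heading=0, pen down
REPEAT 4 [
  -- iteration 1/4 --
  FD 1.1: (0,0) -> (1.1,0) [heading=0, draw]
  REPEAT 4 [
    -- iteration 1/4 --
    LT 72: heading 0 -> 72
    LT 45: heading 72 -> 117
    FD 6.1: (1.1,0) -> (-1.669,5.435) [heading=117, draw]
    -- iteration 2/4 --
    LT 72: heading 117 -> 189
    LT 45: heading 189 -> 234
    FD 6.1: (-1.669,5.435) -> (-5.255,0.5) [heading=234, draw]
    -- iteration 3/4 --
    LT 72: heading 234 -> 306
    LT 45: heading 306 -> 351
    FD 6.1: (-5.255,0.5) -> (0.77,-0.454) [heading=351, draw]
    -- iteration 4/4 --
    LT 72: heading 351 -> 63
    LT 45: heading 63 -> 108
    FD 6.1: (0.77,-0.454) -> (-1.115,5.347) [heading=108, draw]
  ]
  -- iteration 2/4 --
  FD 1.1: (-1.115,5.347) -> (-1.455,6.393) [heading=108, draw]
  REPEAT 4 [
    -- iteration 1/4 --
    LT 72: heading 108 -> 180
    LT 45: heading 180 -> 225
    FD 6.1: (-1.455,6.393) -> (-5.768,2.08) [heading=225, draw]
    -- iteration 2/4 --
    LT 72: heading 225 -> 297
    LT 45: heading 297 -> 342
    FD 6.1: (-5.768,2.08) -> (0.033,0.195) [heading=342, draw]
    -- iteration 3/4 --
    LT 72: heading 342 -> 54
    LT 45: heading 54 -> 99
    FD 6.1: (0.033,0.195) -> (-0.921,6.22) [heading=99, draw]
    -- iteration 4/4 --
    LT 72: heading 99 -> 171
    LT 45: heading 171 -> 216
    FD 6.1: (-0.921,6.22) -> (-5.856,2.635) [heading=216, draw]
  ]
  -- iteration 3/4 --
  FD 1.1: (-5.856,2.635) -> (-6.746,1.988) [heading=216, draw]
  REPEAT 4 [
    -- iteration 1/4 --
    LT 72: heading 216 -> 288
    LT 45: heading 288 -> 333
    FD 6.1: (-6.746,1.988) -> (-1.311,-0.781) [heading=333, draw]
    -- iteration 2/4 --
    LT 72: heading 333 -> 45
    LT 45: heading 45 -> 90
    FD 6.1: (-1.311,-0.781) -> (-1.311,5.319) [heading=90, draw]
    -- iteration 3/4 --
    LT 72: heading 90 -> 162
    LT 45: heading 162 -> 207
    FD 6.1: (-1.311,5.319) -> (-6.746,2.549) [heading=207, draw]
    -- iteration 4/4 --
    LT 72: heading 207 -> 279
    LT 45: heading 279 -> 324
    FD 6.1: (-6.746,2.549) -> (-1.811,-1.036) [heading=324, draw]
  ]
  -- iteration 4/4 --
  FD 1.1: (-1.811,-1.036) -> (-0.921,-1.683) [heading=324, draw]
  REPEAT 4 [
    -- iteration 1/4 --
    LT 72: heading 324 -> 36
    LT 45: heading 36 -> 81
    FD 6.1: (-0.921,-1.683) -> (0.033,4.342) [heading=81, draw]
    -- iteration 2/4 --
    LT 72: heading 81 -> 153
    LT 45: heading 153 -> 198
    FD 6.1: (0.033,4.342) -> (-5.768,2.457) [heading=198, draw]
    -- iteration 3/4 --
    LT 72: heading 198 -> 270
    LT 45: heading 270 -> 315
    FD 6.1: (-5.768,2.457) -> (-1.455,-1.856) [heading=315, draw]
    -- iteration 4/4 --
    LT 72: heading 315 -> 27
    LT 45: heading 27 -> 72
    FD 6.1: (-1.455,-1.856) -> (0.43,3.945) [heading=72, draw]
  ]
]
Final: pos=(0.43,3.945), heading=72, 20 segment(s) drawn

Segment endpoints: x in {-6.746, -6.746, -5.856, -5.768, -5.768, -5.255, -1.811, -1.669, -1.455, -1.455, -1.311, -1.311, -1.115, -0.921, -0.921, 0, 0.033, 0.033, 0.43, 0.77, 1.1}, y in {-1.856, -1.683, -1.036, -0.781, -0.454, 0, 0.195, 0.5, 1.988, 2.08, 2.457, 2.549, 2.635, 3.945, 4.342, 5.319, 5.347, 5.435, 6.22, 6.393}
xmin=-6.746, ymin=-1.856, xmax=1.1, ymax=6.393

Answer: -6.746 -1.856 1.1 6.393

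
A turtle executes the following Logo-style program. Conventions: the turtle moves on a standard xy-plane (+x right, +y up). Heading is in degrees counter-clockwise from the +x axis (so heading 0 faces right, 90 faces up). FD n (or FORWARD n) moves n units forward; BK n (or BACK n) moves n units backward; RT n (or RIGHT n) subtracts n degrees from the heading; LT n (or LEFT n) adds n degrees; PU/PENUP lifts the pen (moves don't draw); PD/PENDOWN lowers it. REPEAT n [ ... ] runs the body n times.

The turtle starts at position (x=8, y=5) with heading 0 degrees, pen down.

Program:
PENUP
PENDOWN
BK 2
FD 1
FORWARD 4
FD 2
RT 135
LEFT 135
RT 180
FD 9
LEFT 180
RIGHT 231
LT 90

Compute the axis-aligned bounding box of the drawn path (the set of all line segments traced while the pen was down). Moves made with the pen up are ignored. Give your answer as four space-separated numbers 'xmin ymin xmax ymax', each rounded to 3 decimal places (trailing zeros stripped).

Answer: 4 5 13 5

Derivation:
Executing turtle program step by step:
Start: pos=(8,5), heading=0, pen down
PU: pen up
PD: pen down
BK 2: (8,5) -> (6,5) [heading=0, draw]
FD 1: (6,5) -> (7,5) [heading=0, draw]
FD 4: (7,5) -> (11,5) [heading=0, draw]
FD 2: (11,5) -> (13,5) [heading=0, draw]
RT 135: heading 0 -> 225
LT 135: heading 225 -> 0
RT 180: heading 0 -> 180
FD 9: (13,5) -> (4,5) [heading=180, draw]
LT 180: heading 180 -> 0
RT 231: heading 0 -> 129
LT 90: heading 129 -> 219
Final: pos=(4,5), heading=219, 5 segment(s) drawn

Segment endpoints: x in {4, 6, 7, 8, 11, 13}, y in {5, 5}
xmin=4, ymin=5, xmax=13, ymax=5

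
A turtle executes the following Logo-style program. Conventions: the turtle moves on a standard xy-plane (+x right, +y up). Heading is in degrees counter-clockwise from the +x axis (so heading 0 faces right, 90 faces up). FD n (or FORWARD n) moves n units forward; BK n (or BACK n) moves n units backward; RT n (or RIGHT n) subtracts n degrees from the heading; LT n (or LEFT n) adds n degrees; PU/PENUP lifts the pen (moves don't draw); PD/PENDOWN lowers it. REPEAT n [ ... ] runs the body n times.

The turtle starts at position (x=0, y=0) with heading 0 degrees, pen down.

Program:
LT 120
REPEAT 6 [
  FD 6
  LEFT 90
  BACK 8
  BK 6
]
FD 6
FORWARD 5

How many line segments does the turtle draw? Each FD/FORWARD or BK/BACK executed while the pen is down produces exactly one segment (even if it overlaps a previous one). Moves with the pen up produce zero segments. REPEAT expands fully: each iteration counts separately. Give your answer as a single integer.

Answer: 20

Derivation:
Executing turtle program step by step:
Start: pos=(0,0), heading=0, pen down
LT 120: heading 0 -> 120
REPEAT 6 [
  -- iteration 1/6 --
  FD 6: (0,0) -> (-3,5.196) [heading=120, draw]
  LT 90: heading 120 -> 210
  BK 8: (-3,5.196) -> (3.928,9.196) [heading=210, draw]
  BK 6: (3.928,9.196) -> (9.124,12.196) [heading=210, draw]
  -- iteration 2/6 --
  FD 6: (9.124,12.196) -> (3.928,9.196) [heading=210, draw]
  LT 90: heading 210 -> 300
  BK 8: (3.928,9.196) -> (-0.072,16.124) [heading=300, draw]
  BK 6: (-0.072,16.124) -> (-3.072,21.321) [heading=300, draw]
  -- iteration 3/6 --
  FD 6: (-3.072,21.321) -> (-0.072,16.124) [heading=300, draw]
  LT 90: heading 300 -> 30
  BK 8: (-0.072,16.124) -> (-7,12.124) [heading=30, draw]
  BK 6: (-7,12.124) -> (-12.196,9.124) [heading=30, draw]
  -- iteration 4/6 --
  FD 6: (-12.196,9.124) -> (-7,12.124) [heading=30, draw]
  LT 90: heading 30 -> 120
  BK 8: (-7,12.124) -> (-3,5.196) [heading=120, draw]
  BK 6: (-3,5.196) -> (0,0) [heading=120, draw]
  -- iteration 5/6 --
  FD 6: (0,0) -> (-3,5.196) [heading=120, draw]
  LT 90: heading 120 -> 210
  BK 8: (-3,5.196) -> (3.928,9.196) [heading=210, draw]
  BK 6: (3.928,9.196) -> (9.124,12.196) [heading=210, draw]
  -- iteration 6/6 --
  FD 6: (9.124,12.196) -> (3.928,9.196) [heading=210, draw]
  LT 90: heading 210 -> 300
  BK 8: (3.928,9.196) -> (-0.072,16.124) [heading=300, draw]
  BK 6: (-0.072,16.124) -> (-3.072,21.321) [heading=300, draw]
]
FD 6: (-3.072,21.321) -> (-0.072,16.124) [heading=300, draw]
FD 5: (-0.072,16.124) -> (2.428,11.794) [heading=300, draw]
Final: pos=(2.428,11.794), heading=300, 20 segment(s) drawn
Segments drawn: 20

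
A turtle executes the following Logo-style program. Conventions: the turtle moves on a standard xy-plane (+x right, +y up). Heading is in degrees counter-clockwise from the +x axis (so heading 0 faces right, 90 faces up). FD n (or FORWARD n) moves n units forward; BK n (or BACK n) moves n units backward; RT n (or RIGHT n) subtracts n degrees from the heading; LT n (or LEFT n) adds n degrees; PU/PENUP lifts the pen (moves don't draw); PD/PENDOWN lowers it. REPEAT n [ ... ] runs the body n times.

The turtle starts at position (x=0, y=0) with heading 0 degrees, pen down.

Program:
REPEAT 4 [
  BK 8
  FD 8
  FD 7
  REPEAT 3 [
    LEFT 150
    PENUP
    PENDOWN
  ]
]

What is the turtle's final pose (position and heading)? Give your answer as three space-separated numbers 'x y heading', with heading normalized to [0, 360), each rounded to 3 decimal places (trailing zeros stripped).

Answer: 0 0 0

Derivation:
Executing turtle program step by step:
Start: pos=(0,0), heading=0, pen down
REPEAT 4 [
  -- iteration 1/4 --
  BK 8: (0,0) -> (-8,0) [heading=0, draw]
  FD 8: (-8,0) -> (0,0) [heading=0, draw]
  FD 7: (0,0) -> (7,0) [heading=0, draw]
  REPEAT 3 [
    -- iteration 1/3 --
    LT 150: heading 0 -> 150
    PU: pen up
    PD: pen down
    -- iteration 2/3 --
    LT 150: heading 150 -> 300
    PU: pen up
    PD: pen down
    -- iteration 3/3 --
    LT 150: heading 300 -> 90
    PU: pen up
    PD: pen down
  ]
  -- iteration 2/4 --
  BK 8: (7,0) -> (7,-8) [heading=90, draw]
  FD 8: (7,-8) -> (7,0) [heading=90, draw]
  FD 7: (7,0) -> (7,7) [heading=90, draw]
  REPEAT 3 [
    -- iteration 1/3 --
    LT 150: heading 90 -> 240
    PU: pen up
    PD: pen down
    -- iteration 2/3 --
    LT 150: heading 240 -> 30
    PU: pen up
    PD: pen down
    -- iteration 3/3 --
    LT 150: heading 30 -> 180
    PU: pen up
    PD: pen down
  ]
  -- iteration 3/4 --
  BK 8: (7,7) -> (15,7) [heading=180, draw]
  FD 8: (15,7) -> (7,7) [heading=180, draw]
  FD 7: (7,7) -> (0,7) [heading=180, draw]
  REPEAT 3 [
    -- iteration 1/3 --
    LT 150: heading 180 -> 330
    PU: pen up
    PD: pen down
    -- iteration 2/3 --
    LT 150: heading 330 -> 120
    PU: pen up
    PD: pen down
    -- iteration 3/3 --
    LT 150: heading 120 -> 270
    PU: pen up
    PD: pen down
  ]
  -- iteration 4/4 --
  BK 8: (0,7) -> (0,15) [heading=270, draw]
  FD 8: (0,15) -> (0,7) [heading=270, draw]
  FD 7: (0,7) -> (0,0) [heading=270, draw]
  REPEAT 3 [
    -- iteration 1/3 --
    LT 150: heading 270 -> 60
    PU: pen up
    PD: pen down
    -- iteration 2/3 --
    LT 150: heading 60 -> 210
    PU: pen up
    PD: pen down
    -- iteration 3/3 --
    LT 150: heading 210 -> 0
    PU: pen up
    PD: pen down
  ]
]
Final: pos=(0,0), heading=0, 12 segment(s) drawn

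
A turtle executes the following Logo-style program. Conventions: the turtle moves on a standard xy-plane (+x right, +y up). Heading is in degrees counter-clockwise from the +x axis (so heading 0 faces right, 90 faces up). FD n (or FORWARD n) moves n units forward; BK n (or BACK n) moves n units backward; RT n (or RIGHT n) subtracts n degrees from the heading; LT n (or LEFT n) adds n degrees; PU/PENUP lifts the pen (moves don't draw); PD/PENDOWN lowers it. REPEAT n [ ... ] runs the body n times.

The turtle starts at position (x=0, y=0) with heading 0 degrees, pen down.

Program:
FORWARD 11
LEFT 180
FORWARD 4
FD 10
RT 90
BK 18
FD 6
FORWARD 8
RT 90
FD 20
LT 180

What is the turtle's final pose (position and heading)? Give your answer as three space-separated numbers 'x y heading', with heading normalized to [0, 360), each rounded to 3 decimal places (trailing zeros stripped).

Executing turtle program step by step:
Start: pos=(0,0), heading=0, pen down
FD 11: (0,0) -> (11,0) [heading=0, draw]
LT 180: heading 0 -> 180
FD 4: (11,0) -> (7,0) [heading=180, draw]
FD 10: (7,0) -> (-3,0) [heading=180, draw]
RT 90: heading 180 -> 90
BK 18: (-3,0) -> (-3,-18) [heading=90, draw]
FD 6: (-3,-18) -> (-3,-12) [heading=90, draw]
FD 8: (-3,-12) -> (-3,-4) [heading=90, draw]
RT 90: heading 90 -> 0
FD 20: (-3,-4) -> (17,-4) [heading=0, draw]
LT 180: heading 0 -> 180
Final: pos=(17,-4), heading=180, 7 segment(s) drawn

Answer: 17 -4 180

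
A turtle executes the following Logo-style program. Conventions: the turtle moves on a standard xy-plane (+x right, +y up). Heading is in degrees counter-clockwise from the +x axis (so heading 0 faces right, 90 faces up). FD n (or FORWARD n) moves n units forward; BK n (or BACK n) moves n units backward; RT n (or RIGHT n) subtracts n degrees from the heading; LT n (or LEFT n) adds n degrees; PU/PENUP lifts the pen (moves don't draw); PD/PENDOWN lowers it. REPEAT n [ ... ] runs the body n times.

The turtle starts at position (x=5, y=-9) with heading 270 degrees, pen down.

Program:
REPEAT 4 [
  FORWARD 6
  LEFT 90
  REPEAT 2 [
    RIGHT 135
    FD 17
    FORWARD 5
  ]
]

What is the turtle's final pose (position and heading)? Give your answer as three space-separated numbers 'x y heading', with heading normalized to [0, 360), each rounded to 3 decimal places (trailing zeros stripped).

Executing turtle program step by step:
Start: pos=(5,-9), heading=270, pen down
REPEAT 4 [
  -- iteration 1/4 --
  FD 6: (5,-9) -> (5,-15) [heading=270, draw]
  LT 90: heading 270 -> 0
  REPEAT 2 [
    -- iteration 1/2 --
    RT 135: heading 0 -> 225
    FD 17: (5,-15) -> (-7.021,-27.021) [heading=225, draw]
    FD 5: (-7.021,-27.021) -> (-10.556,-30.556) [heading=225, draw]
    -- iteration 2/2 --
    RT 135: heading 225 -> 90
    FD 17: (-10.556,-30.556) -> (-10.556,-13.556) [heading=90, draw]
    FD 5: (-10.556,-13.556) -> (-10.556,-8.556) [heading=90, draw]
  ]
  -- iteration 2/4 --
  FD 6: (-10.556,-8.556) -> (-10.556,-2.556) [heading=90, draw]
  LT 90: heading 90 -> 180
  REPEAT 2 [
    -- iteration 1/2 --
    RT 135: heading 180 -> 45
    FD 17: (-10.556,-2.556) -> (1.464,9.464) [heading=45, draw]
    FD 5: (1.464,9.464) -> (5,13) [heading=45, draw]
    -- iteration 2/2 --
    RT 135: heading 45 -> 270
    FD 17: (5,13) -> (5,-4) [heading=270, draw]
    FD 5: (5,-4) -> (5,-9) [heading=270, draw]
  ]
  -- iteration 3/4 --
  FD 6: (5,-9) -> (5,-15) [heading=270, draw]
  LT 90: heading 270 -> 0
  REPEAT 2 [
    -- iteration 1/2 --
    RT 135: heading 0 -> 225
    FD 17: (5,-15) -> (-7.021,-27.021) [heading=225, draw]
    FD 5: (-7.021,-27.021) -> (-10.556,-30.556) [heading=225, draw]
    -- iteration 2/2 --
    RT 135: heading 225 -> 90
    FD 17: (-10.556,-30.556) -> (-10.556,-13.556) [heading=90, draw]
    FD 5: (-10.556,-13.556) -> (-10.556,-8.556) [heading=90, draw]
  ]
  -- iteration 4/4 --
  FD 6: (-10.556,-8.556) -> (-10.556,-2.556) [heading=90, draw]
  LT 90: heading 90 -> 180
  REPEAT 2 [
    -- iteration 1/2 --
    RT 135: heading 180 -> 45
    FD 17: (-10.556,-2.556) -> (1.464,9.464) [heading=45, draw]
    FD 5: (1.464,9.464) -> (5,13) [heading=45, draw]
    -- iteration 2/2 --
    RT 135: heading 45 -> 270
    FD 17: (5,13) -> (5,-4) [heading=270, draw]
    FD 5: (5,-4) -> (5,-9) [heading=270, draw]
  ]
]
Final: pos=(5,-9), heading=270, 20 segment(s) drawn

Answer: 5 -9 270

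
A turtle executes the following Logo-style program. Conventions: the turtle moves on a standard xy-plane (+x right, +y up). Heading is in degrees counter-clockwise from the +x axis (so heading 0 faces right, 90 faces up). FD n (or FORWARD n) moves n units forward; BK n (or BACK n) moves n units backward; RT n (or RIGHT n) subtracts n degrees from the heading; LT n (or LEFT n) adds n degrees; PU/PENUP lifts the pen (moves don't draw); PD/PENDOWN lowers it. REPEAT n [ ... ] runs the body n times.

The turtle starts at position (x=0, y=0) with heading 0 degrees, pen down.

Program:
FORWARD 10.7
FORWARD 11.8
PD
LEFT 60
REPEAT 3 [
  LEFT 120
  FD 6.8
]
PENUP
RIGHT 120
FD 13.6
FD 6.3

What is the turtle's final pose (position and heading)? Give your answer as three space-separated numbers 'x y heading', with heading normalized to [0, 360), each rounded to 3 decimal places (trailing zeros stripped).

Answer: 32.45 -17.234 300

Derivation:
Executing turtle program step by step:
Start: pos=(0,0), heading=0, pen down
FD 10.7: (0,0) -> (10.7,0) [heading=0, draw]
FD 11.8: (10.7,0) -> (22.5,0) [heading=0, draw]
PD: pen down
LT 60: heading 0 -> 60
REPEAT 3 [
  -- iteration 1/3 --
  LT 120: heading 60 -> 180
  FD 6.8: (22.5,0) -> (15.7,0) [heading=180, draw]
  -- iteration 2/3 --
  LT 120: heading 180 -> 300
  FD 6.8: (15.7,0) -> (19.1,-5.889) [heading=300, draw]
  -- iteration 3/3 --
  LT 120: heading 300 -> 60
  FD 6.8: (19.1,-5.889) -> (22.5,0) [heading=60, draw]
]
PU: pen up
RT 120: heading 60 -> 300
FD 13.6: (22.5,0) -> (29.3,-11.778) [heading=300, move]
FD 6.3: (29.3,-11.778) -> (32.45,-17.234) [heading=300, move]
Final: pos=(32.45,-17.234), heading=300, 5 segment(s) drawn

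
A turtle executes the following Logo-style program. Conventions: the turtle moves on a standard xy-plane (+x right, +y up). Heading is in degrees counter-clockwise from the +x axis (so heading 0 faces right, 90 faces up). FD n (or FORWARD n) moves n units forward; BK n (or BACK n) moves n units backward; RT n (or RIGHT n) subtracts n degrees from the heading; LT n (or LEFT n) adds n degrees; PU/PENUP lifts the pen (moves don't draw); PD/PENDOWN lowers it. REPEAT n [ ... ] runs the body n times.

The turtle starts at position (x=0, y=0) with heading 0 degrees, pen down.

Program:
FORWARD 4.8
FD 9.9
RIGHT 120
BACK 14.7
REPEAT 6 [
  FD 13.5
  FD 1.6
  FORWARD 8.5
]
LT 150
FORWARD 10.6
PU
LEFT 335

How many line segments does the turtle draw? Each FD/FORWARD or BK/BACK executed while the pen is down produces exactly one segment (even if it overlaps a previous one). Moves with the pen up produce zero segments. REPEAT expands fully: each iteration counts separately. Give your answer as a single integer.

Executing turtle program step by step:
Start: pos=(0,0), heading=0, pen down
FD 4.8: (0,0) -> (4.8,0) [heading=0, draw]
FD 9.9: (4.8,0) -> (14.7,0) [heading=0, draw]
RT 120: heading 0 -> 240
BK 14.7: (14.7,0) -> (22.05,12.731) [heading=240, draw]
REPEAT 6 [
  -- iteration 1/6 --
  FD 13.5: (22.05,12.731) -> (15.3,1.039) [heading=240, draw]
  FD 1.6: (15.3,1.039) -> (14.5,-0.346) [heading=240, draw]
  FD 8.5: (14.5,-0.346) -> (10.25,-7.708) [heading=240, draw]
  -- iteration 2/6 --
  FD 13.5: (10.25,-7.708) -> (3.5,-19.399) [heading=240, draw]
  FD 1.6: (3.5,-19.399) -> (2.7,-20.785) [heading=240, draw]
  FD 8.5: (2.7,-20.785) -> (-1.55,-28.146) [heading=240, draw]
  -- iteration 3/6 --
  FD 13.5: (-1.55,-28.146) -> (-8.3,-39.837) [heading=240, draw]
  FD 1.6: (-8.3,-39.837) -> (-9.1,-41.223) [heading=240, draw]
  FD 8.5: (-9.1,-41.223) -> (-13.35,-48.584) [heading=240, draw]
  -- iteration 4/6 --
  FD 13.5: (-13.35,-48.584) -> (-20.1,-60.275) [heading=240, draw]
  FD 1.6: (-20.1,-60.275) -> (-20.9,-61.661) [heading=240, draw]
  FD 8.5: (-20.9,-61.661) -> (-25.15,-69.022) [heading=240, draw]
  -- iteration 5/6 --
  FD 13.5: (-25.15,-69.022) -> (-31.9,-80.714) [heading=240, draw]
  FD 1.6: (-31.9,-80.714) -> (-32.7,-82.099) [heading=240, draw]
  FD 8.5: (-32.7,-82.099) -> (-36.95,-89.46) [heading=240, draw]
  -- iteration 6/6 --
  FD 13.5: (-36.95,-89.46) -> (-43.7,-101.152) [heading=240, draw]
  FD 1.6: (-43.7,-101.152) -> (-44.5,-102.537) [heading=240, draw]
  FD 8.5: (-44.5,-102.537) -> (-48.75,-109.899) [heading=240, draw]
]
LT 150: heading 240 -> 30
FD 10.6: (-48.75,-109.899) -> (-39.57,-104.599) [heading=30, draw]
PU: pen up
LT 335: heading 30 -> 5
Final: pos=(-39.57,-104.599), heading=5, 22 segment(s) drawn
Segments drawn: 22

Answer: 22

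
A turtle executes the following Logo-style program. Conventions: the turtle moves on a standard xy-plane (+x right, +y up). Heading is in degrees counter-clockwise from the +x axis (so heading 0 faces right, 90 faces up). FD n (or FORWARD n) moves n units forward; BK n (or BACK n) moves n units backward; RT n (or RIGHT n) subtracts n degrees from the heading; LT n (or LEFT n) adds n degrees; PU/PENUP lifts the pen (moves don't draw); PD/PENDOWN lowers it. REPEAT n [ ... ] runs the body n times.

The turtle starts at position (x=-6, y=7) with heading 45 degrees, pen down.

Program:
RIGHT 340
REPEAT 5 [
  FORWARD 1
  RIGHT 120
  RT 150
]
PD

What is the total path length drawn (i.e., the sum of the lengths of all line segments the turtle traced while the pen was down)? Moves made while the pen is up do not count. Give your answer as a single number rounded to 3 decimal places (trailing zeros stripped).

Executing turtle program step by step:
Start: pos=(-6,7), heading=45, pen down
RT 340: heading 45 -> 65
REPEAT 5 [
  -- iteration 1/5 --
  FD 1: (-6,7) -> (-5.577,7.906) [heading=65, draw]
  RT 120: heading 65 -> 305
  RT 150: heading 305 -> 155
  -- iteration 2/5 --
  FD 1: (-5.577,7.906) -> (-6.484,8.329) [heading=155, draw]
  RT 120: heading 155 -> 35
  RT 150: heading 35 -> 245
  -- iteration 3/5 --
  FD 1: (-6.484,8.329) -> (-6.906,7.423) [heading=245, draw]
  RT 120: heading 245 -> 125
  RT 150: heading 125 -> 335
  -- iteration 4/5 --
  FD 1: (-6.906,7.423) -> (-6,7) [heading=335, draw]
  RT 120: heading 335 -> 215
  RT 150: heading 215 -> 65
  -- iteration 5/5 --
  FD 1: (-6,7) -> (-5.577,7.906) [heading=65, draw]
  RT 120: heading 65 -> 305
  RT 150: heading 305 -> 155
]
PD: pen down
Final: pos=(-5.577,7.906), heading=155, 5 segment(s) drawn

Segment lengths:
  seg 1: (-6,7) -> (-5.577,7.906), length = 1
  seg 2: (-5.577,7.906) -> (-6.484,8.329), length = 1
  seg 3: (-6.484,8.329) -> (-6.906,7.423), length = 1
  seg 4: (-6.906,7.423) -> (-6,7), length = 1
  seg 5: (-6,7) -> (-5.577,7.906), length = 1
Total = 5

Answer: 5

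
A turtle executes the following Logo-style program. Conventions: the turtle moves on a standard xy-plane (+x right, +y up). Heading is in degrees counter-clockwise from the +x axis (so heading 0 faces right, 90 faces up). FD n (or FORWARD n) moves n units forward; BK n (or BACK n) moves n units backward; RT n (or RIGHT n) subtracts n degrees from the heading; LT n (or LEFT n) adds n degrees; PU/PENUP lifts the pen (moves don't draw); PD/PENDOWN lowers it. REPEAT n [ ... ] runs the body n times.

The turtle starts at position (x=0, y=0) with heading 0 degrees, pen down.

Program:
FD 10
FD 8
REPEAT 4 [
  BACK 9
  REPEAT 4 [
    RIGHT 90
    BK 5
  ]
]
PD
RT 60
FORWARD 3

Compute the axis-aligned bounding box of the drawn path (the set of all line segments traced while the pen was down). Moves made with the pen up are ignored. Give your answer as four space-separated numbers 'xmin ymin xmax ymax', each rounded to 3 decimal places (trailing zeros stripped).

Answer: -18 -2.598 18 5

Derivation:
Executing turtle program step by step:
Start: pos=(0,0), heading=0, pen down
FD 10: (0,0) -> (10,0) [heading=0, draw]
FD 8: (10,0) -> (18,0) [heading=0, draw]
REPEAT 4 [
  -- iteration 1/4 --
  BK 9: (18,0) -> (9,0) [heading=0, draw]
  REPEAT 4 [
    -- iteration 1/4 --
    RT 90: heading 0 -> 270
    BK 5: (9,0) -> (9,5) [heading=270, draw]
    -- iteration 2/4 --
    RT 90: heading 270 -> 180
    BK 5: (9,5) -> (14,5) [heading=180, draw]
    -- iteration 3/4 --
    RT 90: heading 180 -> 90
    BK 5: (14,5) -> (14,0) [heading=90, draw]
    -- iteration 4/4 --
    RT 90: heading 90 -> 0
    BK 5: (14,0) -> (9,0) [heading=0, draw]
  ]
  -- iteration 2/4 --
  BK 9: (9,0) -> (0,0) [heading=0, draw]
  REPEAT 4 [
    -- iteration 1/4 --
    RT 90: heading 0 -> 270
    BK 5: (0,0) -> (0,5) [heading=270, draw]
    -- iteration 2/4 --
    RT 90: heading 270 -> 180
    BK 5: (0,5) -> (5,5) [heading=180, draw]
    -- iteration 3/4 --
    RT 90: heading 180 -> 90
    BK 5: (5,5) -> (5,0) [heading=90, draw]
    -- iteration 4/4 --
    RT 90: heading 90 -> 0
    BK 5: (5,0) -> (0,0) [heading=0, draw]
  ]
  -- iteration 3/4 --
  BK 9: (0,0) -> (-9,0) [heading=0, draw]
  REPEAT 4 [
    -- iteration 1/4 --
    RT 90: heading 0 -> 270
    BK 5: (-9,0) -> (-9,5) [heading=270, draw]
    -- iteration 2/4 --
    RT 90: heading 270 -> 180
    BK 5: (-9,5) -> (-4,5) [heading=180, draw]
    -- iteration 3/4 --
    RT 90: heading 180 -> 90
    BK 5: (-4,5) -> (-4,0) [heading=90, draw]
    -- iteration 4/4 --
    RT 90: heading 90 -> 0
    BK 5: (-4,0) -> (-9,0) [heading=0, draw]
  ]
  -- iteration 4/4 --
  BK 9: (-9,0) -> (-18,0) [heading=0, draw]
  REPEAT 4 [
    -- iteration 1/4 --
    RT 90: heading 0 -> 270
    BK 5: (-18,0) -> (-18,5) [heading=270, draw]
    -- iteration 2/4 --
    RT 90: heading 270 -> 180
    BK 5: (-18,5) -> (-13,5) [heading=180, draw]
    -- iteration 3/4 --
    RT 90: heading 180 -> 90
    BK 5: (-13,5) -> (-13,0) [heading=90, draw]
    -- iteration 4/4 --
    RT 90: heading 90 -> 0
    BK 5: (-13,0) -> (-18,0) [heading=0, draw]
  ]
]
PD: pen down
RT 60: heading 0 -> 300
FD 3: (-18,0) -> (-16.5,-2.598) [heading=300, draw]
Final: pos=(-16.5,-2.598), heading=300, 23 segment(s) drawn

Segment endpoints: x in {-18, -18, -16.5, -13, -13, -9, -9, -9, -4, -4, 0, 0, 0, 5, 5, 9, 9, 10, 14, 14, 18}, y in {-2.598, 0, 0, 0, 0, 0, 0, 0, 0, 0, 0, 0, 0, 5, 5, 5, 5, 5, 5, 5, 5}
xmin=-18, ymin=-2.598, xmax=18, ymax=5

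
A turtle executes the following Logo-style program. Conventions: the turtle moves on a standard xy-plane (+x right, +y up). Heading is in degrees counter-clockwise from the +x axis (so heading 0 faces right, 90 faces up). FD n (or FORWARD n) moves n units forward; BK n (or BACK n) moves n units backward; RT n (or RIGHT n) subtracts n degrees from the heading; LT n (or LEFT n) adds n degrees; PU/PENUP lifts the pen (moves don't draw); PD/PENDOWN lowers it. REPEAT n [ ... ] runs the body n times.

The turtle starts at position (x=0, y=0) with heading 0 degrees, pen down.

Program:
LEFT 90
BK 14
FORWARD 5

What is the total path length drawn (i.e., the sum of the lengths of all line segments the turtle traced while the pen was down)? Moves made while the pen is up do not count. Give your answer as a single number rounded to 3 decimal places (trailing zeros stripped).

Executing turtle program step by step:
Start: pos=(0,0), heading=0, pen down
LT 90: heading 0 -> 90
BK 14: (0,0) -> (0,-14) [heading=90, draw]
FD 5: (0,-14) -> (0,-9) [heading=90, draw]
Final: pos=(0,-9), heading=90, 2 segment(s) drawn

Segment lengths:
  seg 1: (0,0) -> (0,-14), length = 14
  seg 2: (0,-14) -> (0,-9), length = 5
Total = 19

Answer: 19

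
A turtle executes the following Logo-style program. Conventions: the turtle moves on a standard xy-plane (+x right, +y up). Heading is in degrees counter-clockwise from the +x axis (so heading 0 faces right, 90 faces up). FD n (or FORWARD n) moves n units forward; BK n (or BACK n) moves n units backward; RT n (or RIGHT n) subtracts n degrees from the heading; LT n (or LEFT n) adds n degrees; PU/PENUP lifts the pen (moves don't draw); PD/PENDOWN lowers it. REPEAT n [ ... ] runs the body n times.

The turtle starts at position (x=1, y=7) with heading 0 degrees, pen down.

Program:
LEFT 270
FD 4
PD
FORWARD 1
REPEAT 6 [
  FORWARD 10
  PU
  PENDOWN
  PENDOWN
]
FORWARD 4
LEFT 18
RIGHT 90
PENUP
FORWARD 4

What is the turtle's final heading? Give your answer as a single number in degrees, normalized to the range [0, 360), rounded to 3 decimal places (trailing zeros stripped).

Executing turtle program step by step:
Start: pos=(1,7), heading=0, pen down
LT 270: heading 0 -> 270
FD 4: (1,7) -> (1,3) [heading=270, draw]
PD: pen down
FD 1: (1,3) -> (1,2) [heading=270, draw]
REPEAT 6 [
  -- iteration 1/6 --
  FD 10: (1,2) -> (1,-8) [heading=270, draw]
  PU: pen up
  PD: pen down
  PD: pen down
  -- iteration 2/6 --
  FD 10: (1,-8) -> (1,-18) [heading=270, draw]
  PU: pen up
  PD: pen down
  PD: pen down
  -- iteration 3/6 --
  FD 10: (1,-18) -> (1,-28) [heading=270, draw]
  PU: pen up
  PD: pen down
  PD: pen down
  -- iteration 4/6 --
  FD 10: (1,-28) -> (1,-38) [heading=270, draw]
  PU: pen up
  PD: pen down
  PD: pen down
  -- iteration 5/6 --
  FD 10: (1,-38) -> (1,-48) [heading=270, draw]
  PU: pen up
  PD: pen down
  PD: pen down
  -- iteration 6/6 --
  FD 10: (1,-48) -> (1,-58) [heading=270, draw]
  PU: pen up
  PD: pen down
  PD: pen down
]
FD 4: (1,-58) -> (1,-62) [heading=270, draw]
LT 18: heading 270 -> 288
RT 90: heading 288 -> 198
PU: pen up
FD 4: (1,-62) -> (-2.804,-63.236) [heading=198, move]
Final: pos=(-2.804,-63.236), heading=198, 9 segment(s) drawn

Answer: 198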